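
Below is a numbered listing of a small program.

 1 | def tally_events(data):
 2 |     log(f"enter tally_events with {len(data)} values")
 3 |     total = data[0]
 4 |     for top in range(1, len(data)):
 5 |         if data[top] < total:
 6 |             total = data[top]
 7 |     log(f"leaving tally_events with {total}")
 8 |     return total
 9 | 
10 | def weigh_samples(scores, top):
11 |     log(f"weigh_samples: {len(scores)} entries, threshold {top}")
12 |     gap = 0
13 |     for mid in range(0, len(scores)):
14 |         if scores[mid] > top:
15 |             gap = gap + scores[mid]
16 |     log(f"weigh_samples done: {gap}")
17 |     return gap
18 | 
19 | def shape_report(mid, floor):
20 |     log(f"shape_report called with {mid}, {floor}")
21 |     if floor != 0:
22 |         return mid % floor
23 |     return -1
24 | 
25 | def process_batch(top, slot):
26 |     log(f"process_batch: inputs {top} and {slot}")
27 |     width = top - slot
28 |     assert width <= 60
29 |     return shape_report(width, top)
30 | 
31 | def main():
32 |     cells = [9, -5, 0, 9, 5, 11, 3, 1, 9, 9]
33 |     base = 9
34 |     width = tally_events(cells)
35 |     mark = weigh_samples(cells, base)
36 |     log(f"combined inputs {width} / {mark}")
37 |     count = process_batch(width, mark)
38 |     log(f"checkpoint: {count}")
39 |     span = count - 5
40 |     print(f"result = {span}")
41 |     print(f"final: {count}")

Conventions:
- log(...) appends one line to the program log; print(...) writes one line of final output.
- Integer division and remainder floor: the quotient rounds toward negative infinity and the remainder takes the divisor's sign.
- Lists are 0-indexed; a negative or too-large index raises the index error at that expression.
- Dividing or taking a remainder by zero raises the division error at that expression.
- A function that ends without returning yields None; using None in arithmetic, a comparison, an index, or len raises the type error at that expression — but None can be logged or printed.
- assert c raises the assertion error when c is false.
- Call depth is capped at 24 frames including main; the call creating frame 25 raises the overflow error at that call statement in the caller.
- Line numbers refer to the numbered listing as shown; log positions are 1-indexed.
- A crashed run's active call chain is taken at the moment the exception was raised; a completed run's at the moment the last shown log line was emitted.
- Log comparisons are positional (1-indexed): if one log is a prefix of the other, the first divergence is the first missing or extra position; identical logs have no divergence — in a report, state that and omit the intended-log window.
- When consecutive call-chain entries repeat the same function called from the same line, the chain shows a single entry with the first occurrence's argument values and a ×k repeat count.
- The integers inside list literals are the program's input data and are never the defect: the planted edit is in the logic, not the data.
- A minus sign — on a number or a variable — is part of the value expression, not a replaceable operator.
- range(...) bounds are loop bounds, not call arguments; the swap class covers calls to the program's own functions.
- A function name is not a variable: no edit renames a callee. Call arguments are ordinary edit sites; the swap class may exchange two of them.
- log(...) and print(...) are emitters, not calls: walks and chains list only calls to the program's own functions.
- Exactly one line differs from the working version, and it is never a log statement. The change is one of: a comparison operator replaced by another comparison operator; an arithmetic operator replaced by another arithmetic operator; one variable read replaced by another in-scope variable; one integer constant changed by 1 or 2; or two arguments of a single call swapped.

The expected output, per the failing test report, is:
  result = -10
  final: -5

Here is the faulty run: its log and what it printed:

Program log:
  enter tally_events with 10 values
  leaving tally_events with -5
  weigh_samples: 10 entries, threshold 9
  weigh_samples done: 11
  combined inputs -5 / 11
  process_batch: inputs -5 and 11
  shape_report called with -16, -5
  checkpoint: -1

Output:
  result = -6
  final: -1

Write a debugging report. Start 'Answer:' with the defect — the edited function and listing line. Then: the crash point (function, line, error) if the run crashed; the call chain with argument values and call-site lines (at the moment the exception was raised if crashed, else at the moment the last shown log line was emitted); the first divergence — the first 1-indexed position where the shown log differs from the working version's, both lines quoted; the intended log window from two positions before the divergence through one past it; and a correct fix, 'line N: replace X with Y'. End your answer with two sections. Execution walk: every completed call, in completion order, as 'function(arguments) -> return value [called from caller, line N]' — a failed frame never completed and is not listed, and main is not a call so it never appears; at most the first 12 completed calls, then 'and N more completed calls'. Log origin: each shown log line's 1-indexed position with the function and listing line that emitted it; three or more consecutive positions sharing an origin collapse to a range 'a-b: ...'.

Answer: the defect is in process_batch at line 29.
The tell: Position 7 is the first bad log line: 'shape_report called with -16, -5' should read 'shape_report called with -5, -16'.
Call chain: main.
First divergence: position 7 — shown 'shape_report called with -16, -5', intended 'shape_report called with -5, -16'.
Intended log window:
  5: combined inputs -5 / 11
  6: process_batch: inputs -5 and 11
  7: shape_report called with -5, -16
  8: checkpoint: -5
Execution walk:
  tally_events([9, -5, 0, 9, 5, 11, 3, 1, 9, 9]) -> -5  [called from main, line 34]
  weigh_samples([9, -5, 0, 9, 5, 11, 3, 1, 9, 9], 9) -> 11  [called from main, line 35]
  shape_report(-16, -5) -> -1  [called from process_batch, line 29]
  process_batch(-5, 11) -> -1  [called from main, line 37]
Log line origins:
  1 — tally_events, line 2
  2 — tally_events, line 7
  3 — weigh_samples, line 11
  4 — weigh_samples, line 16
  5 — main, line 36
  6 — process_batch, line 26
  7 — shape_report, line 20
  8 — main, line 38
A correct fix: line 29: replace `shape_report(width, top)` with `shape_report(top, width)`.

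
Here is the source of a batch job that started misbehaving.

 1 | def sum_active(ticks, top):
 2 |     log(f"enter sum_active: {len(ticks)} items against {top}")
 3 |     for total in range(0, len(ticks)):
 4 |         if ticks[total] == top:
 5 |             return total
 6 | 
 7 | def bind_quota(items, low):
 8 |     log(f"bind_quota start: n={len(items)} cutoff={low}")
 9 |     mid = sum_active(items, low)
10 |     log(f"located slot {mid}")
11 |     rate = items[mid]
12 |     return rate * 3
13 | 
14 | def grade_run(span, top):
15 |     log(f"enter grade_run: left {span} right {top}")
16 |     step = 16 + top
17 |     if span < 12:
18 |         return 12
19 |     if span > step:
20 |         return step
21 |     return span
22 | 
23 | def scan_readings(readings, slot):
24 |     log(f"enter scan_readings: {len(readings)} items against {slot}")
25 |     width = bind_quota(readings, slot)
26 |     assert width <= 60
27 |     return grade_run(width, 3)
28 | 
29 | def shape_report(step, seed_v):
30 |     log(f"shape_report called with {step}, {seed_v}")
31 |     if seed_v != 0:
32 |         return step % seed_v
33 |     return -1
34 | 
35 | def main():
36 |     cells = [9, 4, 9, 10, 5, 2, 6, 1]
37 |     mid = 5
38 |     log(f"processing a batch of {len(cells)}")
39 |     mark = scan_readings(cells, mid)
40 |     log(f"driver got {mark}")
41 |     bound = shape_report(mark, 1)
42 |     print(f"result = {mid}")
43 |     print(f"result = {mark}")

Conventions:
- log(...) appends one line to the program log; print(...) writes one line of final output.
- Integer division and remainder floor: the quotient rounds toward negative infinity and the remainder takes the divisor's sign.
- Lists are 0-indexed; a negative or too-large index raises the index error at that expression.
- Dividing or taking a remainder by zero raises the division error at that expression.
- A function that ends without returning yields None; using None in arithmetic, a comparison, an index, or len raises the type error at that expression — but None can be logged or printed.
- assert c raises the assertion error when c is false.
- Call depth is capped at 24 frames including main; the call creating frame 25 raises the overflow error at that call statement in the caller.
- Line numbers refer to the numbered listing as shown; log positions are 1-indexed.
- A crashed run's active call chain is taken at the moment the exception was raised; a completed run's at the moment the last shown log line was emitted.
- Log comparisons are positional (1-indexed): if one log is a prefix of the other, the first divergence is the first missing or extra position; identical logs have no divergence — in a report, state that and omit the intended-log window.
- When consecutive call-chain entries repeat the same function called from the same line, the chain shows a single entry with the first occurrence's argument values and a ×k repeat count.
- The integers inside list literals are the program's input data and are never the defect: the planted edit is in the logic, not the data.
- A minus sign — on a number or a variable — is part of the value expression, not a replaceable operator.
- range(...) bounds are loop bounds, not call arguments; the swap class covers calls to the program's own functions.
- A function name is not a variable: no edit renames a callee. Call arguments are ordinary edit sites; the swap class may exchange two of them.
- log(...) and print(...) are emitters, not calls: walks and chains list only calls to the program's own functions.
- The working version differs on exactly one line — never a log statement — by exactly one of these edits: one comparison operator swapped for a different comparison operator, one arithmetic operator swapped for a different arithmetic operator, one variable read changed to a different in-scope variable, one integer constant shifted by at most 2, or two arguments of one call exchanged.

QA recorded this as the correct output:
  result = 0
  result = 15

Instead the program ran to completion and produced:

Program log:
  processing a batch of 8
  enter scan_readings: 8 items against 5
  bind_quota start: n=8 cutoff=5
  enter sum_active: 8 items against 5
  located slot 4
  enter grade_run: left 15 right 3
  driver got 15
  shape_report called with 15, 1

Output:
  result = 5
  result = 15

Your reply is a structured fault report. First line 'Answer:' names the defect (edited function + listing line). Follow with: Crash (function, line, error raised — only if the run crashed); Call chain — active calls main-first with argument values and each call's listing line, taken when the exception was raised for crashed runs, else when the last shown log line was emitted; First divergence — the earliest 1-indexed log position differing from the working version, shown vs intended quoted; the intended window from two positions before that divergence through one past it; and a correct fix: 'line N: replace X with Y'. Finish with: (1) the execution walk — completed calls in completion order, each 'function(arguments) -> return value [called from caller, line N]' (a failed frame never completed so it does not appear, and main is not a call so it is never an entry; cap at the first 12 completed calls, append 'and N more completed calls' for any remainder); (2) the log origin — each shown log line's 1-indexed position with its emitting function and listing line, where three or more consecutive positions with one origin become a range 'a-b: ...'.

Answer: the defect is in main at line 42.
Key observation: The two runs log identically and part ways only at the printed values.
Call chain: main -> shape_report(15, 1) (called at line 41).
First divergence: there is none — every log position agrees.
Execution walk:
  sum_active([9, 4, 9, 10, 5, 2, 6, 1], 5) -> 4  [called from bind_quota, line 9]
  bind_quota([9, 4, 9, 10, 5, 2, 6, 1], 5) -> 15  [called from scan_readings, line 25]
  grade_run(15, 3) -> 15  [called from scan_readings, line 27]
  scan_readings([9, 4, 9, 10, 5, 2, 6, 1], 5) -> 15  [called from main, line 39]
  shape_report(15, 1) -> 0  [called from main, line 41]
Log origins:
  1: emitted by main (line 38)
  2: emitted by scan_readings (line 24)
  3: emitted by bind_quota (line 8)
  4: emitted by sum_active (line 2)
  5: emitted by bind_quota (line 10)
  6: emitted by grade_run (line 15)
  7: emitted by main (line 40)
  8: emitted by shape_report (line 30)
A correct fix: line 42: replace `mid` with `bound`.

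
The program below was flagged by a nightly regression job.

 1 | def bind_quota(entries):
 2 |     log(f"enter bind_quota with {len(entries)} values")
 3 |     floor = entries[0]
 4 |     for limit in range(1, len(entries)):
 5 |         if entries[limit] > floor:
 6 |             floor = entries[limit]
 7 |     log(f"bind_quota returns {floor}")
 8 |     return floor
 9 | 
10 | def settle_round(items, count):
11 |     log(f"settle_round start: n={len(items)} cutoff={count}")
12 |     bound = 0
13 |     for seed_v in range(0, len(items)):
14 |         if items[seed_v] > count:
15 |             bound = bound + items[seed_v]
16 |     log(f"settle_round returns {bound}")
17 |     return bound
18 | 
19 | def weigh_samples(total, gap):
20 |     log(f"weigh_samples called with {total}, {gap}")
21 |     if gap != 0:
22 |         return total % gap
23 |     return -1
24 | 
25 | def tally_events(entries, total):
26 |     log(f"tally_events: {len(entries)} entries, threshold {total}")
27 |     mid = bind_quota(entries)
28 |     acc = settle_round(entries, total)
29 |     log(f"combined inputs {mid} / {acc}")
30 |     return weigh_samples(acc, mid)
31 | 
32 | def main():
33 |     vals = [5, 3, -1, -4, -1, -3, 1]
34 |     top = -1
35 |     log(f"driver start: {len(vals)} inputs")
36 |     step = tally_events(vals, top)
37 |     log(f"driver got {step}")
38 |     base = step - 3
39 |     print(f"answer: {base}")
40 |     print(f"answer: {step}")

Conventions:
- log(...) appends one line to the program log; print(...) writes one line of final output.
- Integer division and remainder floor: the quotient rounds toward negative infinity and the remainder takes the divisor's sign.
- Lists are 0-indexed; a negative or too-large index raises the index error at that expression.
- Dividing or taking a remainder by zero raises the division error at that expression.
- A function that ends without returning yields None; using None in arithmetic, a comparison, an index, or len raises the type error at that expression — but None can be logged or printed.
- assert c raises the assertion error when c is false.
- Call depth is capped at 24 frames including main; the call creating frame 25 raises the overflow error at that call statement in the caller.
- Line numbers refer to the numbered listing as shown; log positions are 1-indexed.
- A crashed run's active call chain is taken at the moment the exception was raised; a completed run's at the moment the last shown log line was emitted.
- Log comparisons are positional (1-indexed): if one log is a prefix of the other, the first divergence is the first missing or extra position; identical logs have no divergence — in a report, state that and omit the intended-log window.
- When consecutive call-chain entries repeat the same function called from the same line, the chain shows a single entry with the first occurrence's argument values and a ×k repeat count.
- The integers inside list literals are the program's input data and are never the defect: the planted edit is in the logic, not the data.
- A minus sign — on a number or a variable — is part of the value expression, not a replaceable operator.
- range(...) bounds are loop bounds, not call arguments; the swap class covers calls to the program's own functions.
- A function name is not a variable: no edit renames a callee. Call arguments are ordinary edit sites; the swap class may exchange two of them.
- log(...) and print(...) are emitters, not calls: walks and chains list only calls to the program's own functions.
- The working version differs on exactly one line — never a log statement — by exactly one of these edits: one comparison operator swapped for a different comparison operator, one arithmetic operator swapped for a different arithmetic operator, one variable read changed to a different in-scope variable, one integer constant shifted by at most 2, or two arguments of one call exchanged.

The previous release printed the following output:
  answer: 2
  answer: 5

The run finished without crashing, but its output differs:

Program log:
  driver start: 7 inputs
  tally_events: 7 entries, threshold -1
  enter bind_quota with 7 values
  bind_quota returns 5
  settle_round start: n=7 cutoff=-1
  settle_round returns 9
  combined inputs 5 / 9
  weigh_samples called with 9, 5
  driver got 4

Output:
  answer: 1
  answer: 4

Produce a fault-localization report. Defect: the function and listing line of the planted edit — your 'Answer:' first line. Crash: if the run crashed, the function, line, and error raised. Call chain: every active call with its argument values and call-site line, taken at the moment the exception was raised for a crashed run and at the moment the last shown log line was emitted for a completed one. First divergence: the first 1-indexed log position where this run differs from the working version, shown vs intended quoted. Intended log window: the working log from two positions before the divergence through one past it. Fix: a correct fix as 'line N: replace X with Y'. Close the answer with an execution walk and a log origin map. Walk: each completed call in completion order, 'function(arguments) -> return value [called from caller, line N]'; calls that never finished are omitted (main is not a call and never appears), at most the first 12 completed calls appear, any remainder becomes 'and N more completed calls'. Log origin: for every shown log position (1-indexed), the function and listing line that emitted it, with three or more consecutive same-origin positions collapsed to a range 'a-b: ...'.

Answer: the defect is in tally_events at line 30.
Core observation: Everything matches until log position 8, which reads 'weigh_samples called with 9, 5' in place of 'weigh_samples called with 5, 9'.
Call chain: main.
First divergence: at position 8 the run shows 'weigh_samples called with 9, 5' where the working version logs 'weigh_samples called with 5, 9'.
Intended log window:
  6: settle_round returns 9
  7: combined inputs 5 / 9
  8: weigh_samples called with 5, 9
  9: driver got 5
Execution walk:
  bind_quota([5, 3, -1, -4, -1, -3, 1]) -> 5  [called from tally_events, line 27]
  settle_round([5, 3, -1, -4, -1, -3, 1], -1) -> 9  [called from tally_events, line 28]
  weigh_samples(9, 5) -> 4  [called from tally_events, line 30]
  tally_events([5, 3, -1, -4, -1, -3, 1], -1) -> 4  [called from main, line 36]
Log line origins:
  1 — main, line 35
  2 — tally_events, line 26
  3 — bind_quota, line 2
  4 — bind_quota, line 7
  5 — settle_round, line 11
  6 — settle_round, line 16
  7 — tally_events, line 29
  8 — weigh_samples, line 20
  9 — main, line 37
A correct fix: line 30: replace `weigh_samples(acc, mid)` with `weigh_samples(mid, acc)`.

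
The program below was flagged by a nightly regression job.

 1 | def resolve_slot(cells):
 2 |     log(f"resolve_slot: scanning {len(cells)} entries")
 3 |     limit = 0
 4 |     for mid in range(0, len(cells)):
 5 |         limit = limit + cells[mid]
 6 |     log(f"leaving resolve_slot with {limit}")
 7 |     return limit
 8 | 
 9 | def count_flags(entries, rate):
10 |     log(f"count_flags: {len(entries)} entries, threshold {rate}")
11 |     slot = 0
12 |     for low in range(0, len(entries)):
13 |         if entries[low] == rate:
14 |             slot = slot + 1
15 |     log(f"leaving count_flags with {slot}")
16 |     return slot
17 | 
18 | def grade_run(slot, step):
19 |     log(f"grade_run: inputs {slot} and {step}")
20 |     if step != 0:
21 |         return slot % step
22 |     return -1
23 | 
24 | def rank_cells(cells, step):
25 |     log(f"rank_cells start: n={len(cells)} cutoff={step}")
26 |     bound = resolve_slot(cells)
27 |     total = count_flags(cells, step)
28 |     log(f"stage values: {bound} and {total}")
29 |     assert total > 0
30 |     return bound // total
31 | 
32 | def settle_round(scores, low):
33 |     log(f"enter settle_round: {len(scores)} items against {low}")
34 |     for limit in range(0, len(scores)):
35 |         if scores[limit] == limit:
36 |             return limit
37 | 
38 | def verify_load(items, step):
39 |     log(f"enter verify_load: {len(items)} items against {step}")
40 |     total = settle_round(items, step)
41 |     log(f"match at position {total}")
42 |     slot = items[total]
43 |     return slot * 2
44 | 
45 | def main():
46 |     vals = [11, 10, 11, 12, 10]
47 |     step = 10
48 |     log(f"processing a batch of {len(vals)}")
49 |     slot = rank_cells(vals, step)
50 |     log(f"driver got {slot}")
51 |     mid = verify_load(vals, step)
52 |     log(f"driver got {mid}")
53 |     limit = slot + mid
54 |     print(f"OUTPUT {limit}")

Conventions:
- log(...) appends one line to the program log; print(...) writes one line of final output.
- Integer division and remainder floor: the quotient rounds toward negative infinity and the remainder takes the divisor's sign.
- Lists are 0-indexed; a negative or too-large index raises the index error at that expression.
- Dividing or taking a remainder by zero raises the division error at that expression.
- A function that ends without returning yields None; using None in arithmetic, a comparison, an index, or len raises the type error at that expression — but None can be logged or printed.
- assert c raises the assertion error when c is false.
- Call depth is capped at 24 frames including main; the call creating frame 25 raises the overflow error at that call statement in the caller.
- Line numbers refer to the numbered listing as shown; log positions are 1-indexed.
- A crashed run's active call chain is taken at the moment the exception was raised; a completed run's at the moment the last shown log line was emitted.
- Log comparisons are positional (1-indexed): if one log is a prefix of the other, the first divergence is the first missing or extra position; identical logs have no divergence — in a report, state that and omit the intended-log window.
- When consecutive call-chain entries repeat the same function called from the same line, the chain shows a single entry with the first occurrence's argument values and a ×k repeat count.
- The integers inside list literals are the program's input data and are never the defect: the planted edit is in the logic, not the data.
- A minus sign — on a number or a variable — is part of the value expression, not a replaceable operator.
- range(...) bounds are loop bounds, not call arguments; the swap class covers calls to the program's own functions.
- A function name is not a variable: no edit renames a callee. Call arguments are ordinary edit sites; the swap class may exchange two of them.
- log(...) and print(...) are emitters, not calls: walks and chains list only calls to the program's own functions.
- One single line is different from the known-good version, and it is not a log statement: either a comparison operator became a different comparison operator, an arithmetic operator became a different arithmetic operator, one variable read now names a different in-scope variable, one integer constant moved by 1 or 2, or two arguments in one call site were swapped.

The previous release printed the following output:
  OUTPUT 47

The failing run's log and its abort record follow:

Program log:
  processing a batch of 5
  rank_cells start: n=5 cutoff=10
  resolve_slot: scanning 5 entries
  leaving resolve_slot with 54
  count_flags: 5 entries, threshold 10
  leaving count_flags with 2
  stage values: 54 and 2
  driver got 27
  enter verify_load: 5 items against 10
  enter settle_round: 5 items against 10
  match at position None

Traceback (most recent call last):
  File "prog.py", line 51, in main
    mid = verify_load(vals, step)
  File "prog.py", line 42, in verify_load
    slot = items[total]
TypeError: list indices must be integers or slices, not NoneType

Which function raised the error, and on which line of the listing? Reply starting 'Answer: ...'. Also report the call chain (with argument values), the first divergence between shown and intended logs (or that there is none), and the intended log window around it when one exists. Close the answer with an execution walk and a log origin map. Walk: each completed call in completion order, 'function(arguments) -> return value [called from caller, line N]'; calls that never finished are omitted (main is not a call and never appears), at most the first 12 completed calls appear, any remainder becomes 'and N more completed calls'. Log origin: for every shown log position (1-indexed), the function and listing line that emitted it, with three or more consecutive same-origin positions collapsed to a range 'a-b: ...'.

Answer: the error was raised in verify_load, line 42.
Key fact: At log position 11 the runs split — shown 'match at position None', but the working version logs 'match at position 1'.
Call chain: main -> verify_load([11, 10, 11, 12, 10], 10) (called at line 51).
First divergence: position 11 — shown 'match at position None', intended 'match at position 1'.
Intended log window:
  9: enter verify_load: 5 items against 10
  10: enter settle_round: 5 items against 10
  11: match at position 1
  12: driver got 20
Execution walk:
  resolve_slot([11, 10, 11, 12, 10]) -> 54  [called from rank_cells, line 26]
  count_flags([11, 10, 11, 12, 10], 10) -> 2  [called from rank_cells, line 27]
  rank_cells([11, 10, 11, 12, 10], 10) -> 27  [called from main, line 49]
  settle_round([11, 10, 11, 12, 10], 10) -> None  [called from verify_load, line 40]
Log origin:
  1: from main, line 48
  2: from rank_cells, line 25
  3: from resolve_slot, line 2
  4: from resolve_slot, line 6
  5: from count_flags, line 10
  6: from count_flags, line 15
  7: from rank_cells, line 28
  8: from main, line 50
  9: from verify_load, line 39
  10: from settle_round, line 33
  11: from verify_load, line 41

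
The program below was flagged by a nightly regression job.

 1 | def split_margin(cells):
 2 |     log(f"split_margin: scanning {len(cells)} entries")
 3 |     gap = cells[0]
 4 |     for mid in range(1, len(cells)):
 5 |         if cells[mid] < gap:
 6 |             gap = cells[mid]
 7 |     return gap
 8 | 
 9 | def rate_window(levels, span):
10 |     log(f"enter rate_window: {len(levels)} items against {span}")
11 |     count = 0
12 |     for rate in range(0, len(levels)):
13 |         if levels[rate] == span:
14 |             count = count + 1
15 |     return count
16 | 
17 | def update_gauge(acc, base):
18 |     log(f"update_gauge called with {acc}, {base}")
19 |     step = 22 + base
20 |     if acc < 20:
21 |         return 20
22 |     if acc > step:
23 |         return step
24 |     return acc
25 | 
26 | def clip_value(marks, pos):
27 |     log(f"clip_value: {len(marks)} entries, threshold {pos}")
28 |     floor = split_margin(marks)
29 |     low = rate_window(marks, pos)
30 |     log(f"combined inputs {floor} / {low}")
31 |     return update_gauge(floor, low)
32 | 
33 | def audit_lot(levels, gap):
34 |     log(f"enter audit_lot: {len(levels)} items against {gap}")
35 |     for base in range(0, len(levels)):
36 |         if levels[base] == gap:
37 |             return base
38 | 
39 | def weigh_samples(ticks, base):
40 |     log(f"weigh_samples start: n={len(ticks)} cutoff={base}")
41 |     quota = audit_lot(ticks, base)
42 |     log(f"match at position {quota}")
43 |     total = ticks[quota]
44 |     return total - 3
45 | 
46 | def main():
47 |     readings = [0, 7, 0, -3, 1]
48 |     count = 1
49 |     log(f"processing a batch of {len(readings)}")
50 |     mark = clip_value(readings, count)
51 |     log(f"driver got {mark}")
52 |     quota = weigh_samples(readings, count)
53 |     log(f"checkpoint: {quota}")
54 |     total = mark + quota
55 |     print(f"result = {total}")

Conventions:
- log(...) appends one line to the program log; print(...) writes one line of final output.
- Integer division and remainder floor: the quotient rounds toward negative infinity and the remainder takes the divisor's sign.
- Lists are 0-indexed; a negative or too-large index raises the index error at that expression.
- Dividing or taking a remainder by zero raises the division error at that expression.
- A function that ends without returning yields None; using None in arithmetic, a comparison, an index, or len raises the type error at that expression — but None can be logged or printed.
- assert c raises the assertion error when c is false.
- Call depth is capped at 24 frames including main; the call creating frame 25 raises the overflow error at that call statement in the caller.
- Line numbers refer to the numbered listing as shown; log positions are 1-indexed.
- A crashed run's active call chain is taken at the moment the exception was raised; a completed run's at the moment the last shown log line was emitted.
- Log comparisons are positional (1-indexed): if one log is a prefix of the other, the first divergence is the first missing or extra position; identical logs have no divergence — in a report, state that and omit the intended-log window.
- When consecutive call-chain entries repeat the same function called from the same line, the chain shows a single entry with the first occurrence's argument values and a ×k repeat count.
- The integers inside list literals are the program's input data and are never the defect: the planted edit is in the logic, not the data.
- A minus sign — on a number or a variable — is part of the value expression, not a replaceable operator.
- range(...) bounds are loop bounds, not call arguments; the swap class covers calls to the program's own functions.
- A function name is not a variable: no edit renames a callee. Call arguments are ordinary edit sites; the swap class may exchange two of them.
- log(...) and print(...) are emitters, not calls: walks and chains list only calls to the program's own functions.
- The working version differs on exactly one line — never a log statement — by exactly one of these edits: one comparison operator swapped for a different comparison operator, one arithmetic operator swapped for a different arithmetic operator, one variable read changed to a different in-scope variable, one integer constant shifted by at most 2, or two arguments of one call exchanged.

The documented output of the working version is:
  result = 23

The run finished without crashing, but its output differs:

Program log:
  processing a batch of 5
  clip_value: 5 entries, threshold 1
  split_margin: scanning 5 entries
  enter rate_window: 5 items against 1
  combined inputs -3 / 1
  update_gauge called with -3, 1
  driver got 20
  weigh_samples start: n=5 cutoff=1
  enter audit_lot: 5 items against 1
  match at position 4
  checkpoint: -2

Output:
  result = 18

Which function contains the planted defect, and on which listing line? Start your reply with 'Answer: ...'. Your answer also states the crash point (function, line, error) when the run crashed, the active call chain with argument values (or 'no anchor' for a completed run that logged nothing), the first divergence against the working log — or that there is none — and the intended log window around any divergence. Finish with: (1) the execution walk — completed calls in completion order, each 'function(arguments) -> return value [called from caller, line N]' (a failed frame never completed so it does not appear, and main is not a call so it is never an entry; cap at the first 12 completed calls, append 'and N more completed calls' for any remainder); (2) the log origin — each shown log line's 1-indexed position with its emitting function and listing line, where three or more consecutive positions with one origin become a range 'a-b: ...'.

Answer: the defect is in weigh_samples at line 44.
Key observation: The earliest visible damage is log position 11 — 'checkpoint: -2' rather than the intended 'checkpoint: 3'.
Call chain: main.
First divergence: at position 11 the run shows 'checkpoint: -2' where the working version logs 'checkpoint: 3'.
Intended log window:
  9: enter audit_lot: 5 items against 1
  10: match at position 4
  11: checkpoint: 3
Execution walk:
  split_margin([0, 7, 0, -3, 1]) -> -3  [called from clip_value, line 28]
  rate_window([0, 7, 0, -3, 1], 1) -> 1  [called from clip_value, line 29]
  update_gauge(-3, 1) -> 20  [called from clip_value, line 31]
  clip_value([0, 7, 0, -3, 1], 1) -> 20  [called from main, line 50]
  audit_lot([0, 7, 0, -3, 1], 1) -> 4  [called from weigh_samples, line 41]
  weigh_samples([0, 7, 0, -3, 1], 1) -> -2  [called from main, line 52]
Log origin:
  1: from main, line 49
  2: from clip_value, line 27
  3: from split_margin, line 2
  4: from rate_window, line 10
  5: from clip_value, line 30
  6: from update_gauge, line 18
  7: from main, line 51
  8: from weigh_samples, line 40
  9: from audit_lot, line 34
  10: from weigh_samples, line 42
  11: from main, line 53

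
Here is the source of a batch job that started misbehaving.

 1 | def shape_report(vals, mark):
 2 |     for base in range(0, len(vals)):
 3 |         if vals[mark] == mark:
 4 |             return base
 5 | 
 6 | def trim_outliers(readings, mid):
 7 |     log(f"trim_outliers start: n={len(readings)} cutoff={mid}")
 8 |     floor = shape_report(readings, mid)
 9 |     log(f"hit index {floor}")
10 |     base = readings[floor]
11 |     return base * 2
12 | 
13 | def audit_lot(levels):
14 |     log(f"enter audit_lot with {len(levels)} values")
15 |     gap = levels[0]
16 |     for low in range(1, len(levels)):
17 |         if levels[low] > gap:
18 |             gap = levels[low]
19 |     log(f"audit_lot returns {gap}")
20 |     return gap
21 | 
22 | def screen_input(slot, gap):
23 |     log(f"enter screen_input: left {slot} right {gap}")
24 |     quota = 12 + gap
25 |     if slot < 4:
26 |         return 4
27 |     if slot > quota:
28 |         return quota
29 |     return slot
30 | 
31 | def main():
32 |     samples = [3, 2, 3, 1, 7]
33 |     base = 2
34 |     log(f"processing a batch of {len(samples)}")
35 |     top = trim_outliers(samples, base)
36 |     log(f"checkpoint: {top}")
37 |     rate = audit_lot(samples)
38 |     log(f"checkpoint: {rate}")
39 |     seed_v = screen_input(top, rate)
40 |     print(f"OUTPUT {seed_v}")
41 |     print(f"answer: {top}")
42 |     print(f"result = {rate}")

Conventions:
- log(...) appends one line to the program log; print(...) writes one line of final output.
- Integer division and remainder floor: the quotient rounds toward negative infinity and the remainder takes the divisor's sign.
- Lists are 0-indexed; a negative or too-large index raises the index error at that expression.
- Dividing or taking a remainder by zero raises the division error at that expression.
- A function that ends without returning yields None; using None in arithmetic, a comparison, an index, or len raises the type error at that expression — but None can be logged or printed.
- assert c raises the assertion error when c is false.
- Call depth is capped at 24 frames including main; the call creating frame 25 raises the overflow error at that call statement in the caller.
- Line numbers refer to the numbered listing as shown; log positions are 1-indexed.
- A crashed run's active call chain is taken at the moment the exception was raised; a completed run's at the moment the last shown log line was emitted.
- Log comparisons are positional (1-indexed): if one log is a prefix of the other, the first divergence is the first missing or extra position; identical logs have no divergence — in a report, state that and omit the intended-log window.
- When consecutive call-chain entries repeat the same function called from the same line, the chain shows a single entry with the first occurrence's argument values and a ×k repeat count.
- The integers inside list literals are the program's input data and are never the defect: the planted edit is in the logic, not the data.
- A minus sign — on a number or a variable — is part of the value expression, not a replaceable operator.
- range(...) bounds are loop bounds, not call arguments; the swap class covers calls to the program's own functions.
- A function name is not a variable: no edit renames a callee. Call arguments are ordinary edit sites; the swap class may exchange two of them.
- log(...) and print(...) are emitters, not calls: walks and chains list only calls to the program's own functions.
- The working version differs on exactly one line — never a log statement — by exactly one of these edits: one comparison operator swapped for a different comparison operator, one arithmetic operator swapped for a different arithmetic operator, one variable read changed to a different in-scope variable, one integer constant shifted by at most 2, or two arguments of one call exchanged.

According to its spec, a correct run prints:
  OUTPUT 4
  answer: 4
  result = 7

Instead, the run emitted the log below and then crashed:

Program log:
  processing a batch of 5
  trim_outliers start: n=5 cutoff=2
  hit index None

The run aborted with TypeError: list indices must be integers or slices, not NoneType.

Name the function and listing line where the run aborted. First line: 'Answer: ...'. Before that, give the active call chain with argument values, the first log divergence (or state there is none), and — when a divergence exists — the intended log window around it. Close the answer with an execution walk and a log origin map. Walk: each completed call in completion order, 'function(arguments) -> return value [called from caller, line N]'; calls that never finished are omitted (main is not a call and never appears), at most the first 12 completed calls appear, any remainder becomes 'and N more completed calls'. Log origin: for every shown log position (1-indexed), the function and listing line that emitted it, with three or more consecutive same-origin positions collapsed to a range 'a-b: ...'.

Answer: the error was raised in trim_outliers, line 10.
The tell: Everything matches until log position 3, which reads 'hit index None' in place of 'hit index 1'.
Call chain: main -> trim_outliers([3, 2, 3, 1, 7], 2) (called at line 35).
First divergence: at position 3 the run shows 'hit index None' where the working version logs 'hit index 1'.
Intended log window:
  1: processing a batch of 5
  2: trim_outliers start: n=5 cutoff=2
  3: hit index 1
  4: checkpoint: 4
Execution walk:
  shape_report([3, 2, 3, 1, 7], 2) -> None  [called from trim_outliers, line 8]
Log line origins:
  1: emitted by main (line 34)
  2: emitted by trim_outliers (line 7)
  3: emitted by trim_outliers (line 9)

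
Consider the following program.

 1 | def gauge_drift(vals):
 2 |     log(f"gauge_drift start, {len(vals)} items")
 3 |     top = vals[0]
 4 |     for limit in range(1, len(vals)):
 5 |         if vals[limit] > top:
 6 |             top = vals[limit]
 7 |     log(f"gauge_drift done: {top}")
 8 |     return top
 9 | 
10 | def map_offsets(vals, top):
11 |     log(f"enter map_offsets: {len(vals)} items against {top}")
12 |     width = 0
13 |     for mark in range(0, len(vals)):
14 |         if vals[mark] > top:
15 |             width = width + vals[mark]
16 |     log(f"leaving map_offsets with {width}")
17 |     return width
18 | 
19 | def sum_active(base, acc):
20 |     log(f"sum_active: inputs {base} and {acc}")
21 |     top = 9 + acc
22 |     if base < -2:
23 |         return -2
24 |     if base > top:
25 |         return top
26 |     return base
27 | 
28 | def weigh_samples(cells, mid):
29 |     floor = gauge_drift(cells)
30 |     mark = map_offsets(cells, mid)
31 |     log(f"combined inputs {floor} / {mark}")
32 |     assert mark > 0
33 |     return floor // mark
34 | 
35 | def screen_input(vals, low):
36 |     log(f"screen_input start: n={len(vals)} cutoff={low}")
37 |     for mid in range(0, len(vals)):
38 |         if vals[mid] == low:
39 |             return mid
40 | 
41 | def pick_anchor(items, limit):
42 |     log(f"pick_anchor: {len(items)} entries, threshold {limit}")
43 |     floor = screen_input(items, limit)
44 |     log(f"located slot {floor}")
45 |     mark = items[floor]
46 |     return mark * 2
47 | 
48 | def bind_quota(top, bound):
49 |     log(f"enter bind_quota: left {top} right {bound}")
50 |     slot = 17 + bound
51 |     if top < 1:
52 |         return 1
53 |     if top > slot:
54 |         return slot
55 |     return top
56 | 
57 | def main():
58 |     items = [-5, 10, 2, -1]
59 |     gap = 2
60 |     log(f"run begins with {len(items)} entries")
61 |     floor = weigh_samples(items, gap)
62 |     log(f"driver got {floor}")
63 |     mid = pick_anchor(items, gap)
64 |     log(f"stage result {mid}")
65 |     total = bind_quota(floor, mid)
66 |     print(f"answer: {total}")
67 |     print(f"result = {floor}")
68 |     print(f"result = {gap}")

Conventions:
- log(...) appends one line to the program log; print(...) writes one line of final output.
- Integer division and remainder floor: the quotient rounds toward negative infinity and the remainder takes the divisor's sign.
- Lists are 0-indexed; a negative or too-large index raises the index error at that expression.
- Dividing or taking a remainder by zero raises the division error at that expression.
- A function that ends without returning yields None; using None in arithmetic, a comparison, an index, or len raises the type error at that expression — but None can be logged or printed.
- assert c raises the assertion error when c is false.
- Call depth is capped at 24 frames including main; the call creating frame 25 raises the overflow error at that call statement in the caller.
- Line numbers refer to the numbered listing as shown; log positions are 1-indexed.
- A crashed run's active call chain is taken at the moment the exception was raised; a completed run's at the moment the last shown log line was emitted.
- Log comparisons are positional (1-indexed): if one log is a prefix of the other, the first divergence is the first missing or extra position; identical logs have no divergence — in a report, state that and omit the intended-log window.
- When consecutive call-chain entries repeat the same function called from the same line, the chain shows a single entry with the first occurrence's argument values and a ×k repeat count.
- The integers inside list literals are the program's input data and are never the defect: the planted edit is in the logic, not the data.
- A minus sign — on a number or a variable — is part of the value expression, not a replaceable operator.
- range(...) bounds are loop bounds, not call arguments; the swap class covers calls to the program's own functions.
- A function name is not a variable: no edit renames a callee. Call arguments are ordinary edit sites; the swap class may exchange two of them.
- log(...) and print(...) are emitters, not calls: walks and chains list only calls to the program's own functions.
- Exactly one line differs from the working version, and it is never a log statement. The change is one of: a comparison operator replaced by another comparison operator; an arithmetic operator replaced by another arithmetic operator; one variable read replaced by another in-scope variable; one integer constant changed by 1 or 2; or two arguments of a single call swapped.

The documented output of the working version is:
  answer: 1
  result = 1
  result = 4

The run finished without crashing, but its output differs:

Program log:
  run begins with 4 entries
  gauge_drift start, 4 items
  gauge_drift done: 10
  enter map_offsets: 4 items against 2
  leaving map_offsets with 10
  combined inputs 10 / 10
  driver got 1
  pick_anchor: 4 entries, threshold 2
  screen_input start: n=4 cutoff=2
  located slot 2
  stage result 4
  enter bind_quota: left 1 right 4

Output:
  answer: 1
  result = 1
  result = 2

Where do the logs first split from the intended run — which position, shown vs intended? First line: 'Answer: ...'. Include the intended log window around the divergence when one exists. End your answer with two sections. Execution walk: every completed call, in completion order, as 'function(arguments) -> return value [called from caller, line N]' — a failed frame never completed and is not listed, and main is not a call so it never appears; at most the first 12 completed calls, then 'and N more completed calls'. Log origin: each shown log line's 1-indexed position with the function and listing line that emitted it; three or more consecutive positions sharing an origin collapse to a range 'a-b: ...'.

Answer: none (the log streams are identical).
Execution walk:
  gauge_drift([-5, 10, 2, -1]) -> 10  [called from weigh_samples, line 29]
  map_offsets([-5, 10, 2, -1], 2) -> 10  [called from weigh_samples, line 30]
  weigh_samples([-5, 10, 2, -1], 2) -> 1  [called from main, line 61]
  screen_input([-5, 10, 2, -1], 2) -> 2  [called from pick_anchor, line 43]
  pick_anchor([-5, 10, 2, -1], 2) -> 4  [called from main, line 63]
  bind_quota(1, 4) -> 1  [called from main, line 65]
Log origin:
  1: logged in main at line 60
  2: logged in gauge_drift at line 2
  3: logged in gauge_drift at line 7
  4: logged in map_offsets at line 11
  5: logged in map_offsets at line 16
  6: logged in weigh_samples at line 31
  7: logged in main at line 62
  8: logged in pick_anchor at line 42
  9: logged in screen_input at line 36
  10: logged in pick_anchor at line 44
  11: logged in main at line 64
  12: logged in bind_quota at line 49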